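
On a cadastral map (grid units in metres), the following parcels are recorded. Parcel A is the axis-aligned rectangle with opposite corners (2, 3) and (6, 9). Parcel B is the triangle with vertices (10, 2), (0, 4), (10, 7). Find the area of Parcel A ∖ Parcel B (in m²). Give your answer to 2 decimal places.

|Parcel A| = 24, |Parcel A∩Parcel B| = 7.9.
|Parcel A ∖ Parcel B| = |Parcel A| − |Parcel A∩Parcel B| = 24 − 7.9 = 16.10.

16.10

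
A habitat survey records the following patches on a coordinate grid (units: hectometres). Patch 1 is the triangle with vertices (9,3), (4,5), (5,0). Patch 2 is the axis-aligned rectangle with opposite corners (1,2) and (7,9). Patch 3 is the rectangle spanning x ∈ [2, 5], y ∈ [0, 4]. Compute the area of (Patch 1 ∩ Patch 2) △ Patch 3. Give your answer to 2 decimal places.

15.90

|Patch 1 ∩ Patch 2| = 6.3.
|(Patch 1 ∩ Patch 2) ∩ Patch 3| = 1.2.
|(Patch 1 ∩ Patch 2) △ Patch 3| = 6.3 + 12 − 2.4 = 15.90.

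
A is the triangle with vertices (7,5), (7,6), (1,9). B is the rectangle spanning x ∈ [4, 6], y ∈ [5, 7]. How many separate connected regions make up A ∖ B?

A ∖ B splits into 2 disjoint pieces (area 0.9167, area 1).

2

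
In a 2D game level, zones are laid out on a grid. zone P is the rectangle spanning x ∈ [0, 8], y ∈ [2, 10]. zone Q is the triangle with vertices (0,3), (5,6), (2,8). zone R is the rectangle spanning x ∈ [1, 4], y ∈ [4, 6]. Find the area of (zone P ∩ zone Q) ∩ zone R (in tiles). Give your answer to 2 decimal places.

4.32

The region (zone P ∩ zone Q) ∩ zone R is the polygon with vertices (1.667,4), (1,4), (1,5.5), (1.2,6), (4,6), (4,5.4).
By the shoelace formula its area is 4.32.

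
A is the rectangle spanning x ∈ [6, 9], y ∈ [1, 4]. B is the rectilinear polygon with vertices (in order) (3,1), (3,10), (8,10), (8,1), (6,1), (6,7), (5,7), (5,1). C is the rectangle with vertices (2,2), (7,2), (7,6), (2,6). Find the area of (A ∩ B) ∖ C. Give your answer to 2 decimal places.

|A ∩ B| = 6.
|(A ∩ B) ∩ C| = 2.
|(A ∩ B) ∖ C| = 6 − 2 = 4.00.

4.00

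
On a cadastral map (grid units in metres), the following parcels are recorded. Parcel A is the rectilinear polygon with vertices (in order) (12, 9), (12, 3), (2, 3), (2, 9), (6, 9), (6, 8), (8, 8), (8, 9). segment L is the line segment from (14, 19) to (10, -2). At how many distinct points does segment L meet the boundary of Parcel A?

2

The segment meets the boundary at (10.952,3), (12,8.5).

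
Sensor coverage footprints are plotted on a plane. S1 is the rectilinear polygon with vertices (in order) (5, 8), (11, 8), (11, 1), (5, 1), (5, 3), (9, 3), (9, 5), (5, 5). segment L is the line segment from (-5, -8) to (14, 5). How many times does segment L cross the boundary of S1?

2

The segment meets the boundary at (8.154,1), (11,2.947).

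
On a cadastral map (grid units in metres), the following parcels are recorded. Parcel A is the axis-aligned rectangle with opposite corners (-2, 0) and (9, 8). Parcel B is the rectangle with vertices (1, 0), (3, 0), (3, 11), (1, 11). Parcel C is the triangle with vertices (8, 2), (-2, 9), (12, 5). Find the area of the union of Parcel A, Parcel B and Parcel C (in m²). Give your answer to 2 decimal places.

By inclusion–exclusion:
Individual areas: |Parcel A| = 88, |Parcel B| = 22, |Parcel C| = 29.
|Parcel A∩Parcel B|: x∈[1,3], y∈[0,8] → 2·8 = 16.
|Parcel A∩Parcel C| = 23.3036.
|Parcel B∩Parcel C| = 3.3143.
|Parcel A∩Parcel B∩Parcel C| = 3.2786.
|Parcel A ∪ Parcel B ∪ Parcel C| = 139 − 42.6179 + 3.2786 = 99.66.

99.66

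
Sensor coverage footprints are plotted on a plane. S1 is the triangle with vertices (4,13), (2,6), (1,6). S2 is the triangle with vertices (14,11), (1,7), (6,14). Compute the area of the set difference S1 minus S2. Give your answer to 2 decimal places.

2.14

|S1| = 3.5, |S1∩S2| = 1.3609.
|S1 ∖ S2| = |S1| − |S1∩S2| = 3.5 − 1.3609 = 2.14.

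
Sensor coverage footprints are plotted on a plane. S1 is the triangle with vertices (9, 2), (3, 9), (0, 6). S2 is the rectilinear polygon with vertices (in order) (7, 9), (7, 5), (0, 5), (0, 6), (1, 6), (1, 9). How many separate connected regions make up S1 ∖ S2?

S1 ∖ S2 splits into 2 disjoint pieces (area 6.2679, area 0.5).

2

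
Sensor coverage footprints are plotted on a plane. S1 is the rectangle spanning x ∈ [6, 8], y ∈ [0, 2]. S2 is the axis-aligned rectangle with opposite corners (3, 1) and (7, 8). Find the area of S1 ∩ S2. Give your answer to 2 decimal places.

1.00

|S1∩S2|: x∈[6,7], y∈[1,2] → 1·1 = 1.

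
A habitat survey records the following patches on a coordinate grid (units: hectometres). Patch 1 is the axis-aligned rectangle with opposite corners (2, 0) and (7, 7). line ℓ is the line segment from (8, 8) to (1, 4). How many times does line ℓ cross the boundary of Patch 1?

2

The segment meets the boundary at (6.25,7), (2,4.571).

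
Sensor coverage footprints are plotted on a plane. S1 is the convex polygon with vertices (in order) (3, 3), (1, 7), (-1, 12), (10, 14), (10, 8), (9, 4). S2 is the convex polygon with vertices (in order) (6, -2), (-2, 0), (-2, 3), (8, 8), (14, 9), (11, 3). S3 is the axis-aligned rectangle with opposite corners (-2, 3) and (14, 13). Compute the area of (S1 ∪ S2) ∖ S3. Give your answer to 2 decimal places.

|S1 ∪ S2| = 156.1667.
|(S1 ∪ S2) ∩ S3| = 108.9167.
|(S1 ∪ S2) ∖ S3| = 156.1667 − 108.9167 = 47.25.

47.25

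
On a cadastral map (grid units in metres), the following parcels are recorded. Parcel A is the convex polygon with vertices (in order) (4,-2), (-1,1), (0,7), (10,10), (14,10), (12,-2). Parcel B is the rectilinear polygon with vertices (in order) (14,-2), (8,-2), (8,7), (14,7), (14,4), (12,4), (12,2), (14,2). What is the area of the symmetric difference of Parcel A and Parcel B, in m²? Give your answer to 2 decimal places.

|Parcel A| = 139.5, |Parcel B| = 50, |Parcel A∩Parcel B| = 41.0833.
|Parcel A △ Parcel B| = |Parcel A| + |Parcel B| − 2·|Parcel A∩Parcel B| = 139.5 + 50 − 82.1667 = 107.33.

107.33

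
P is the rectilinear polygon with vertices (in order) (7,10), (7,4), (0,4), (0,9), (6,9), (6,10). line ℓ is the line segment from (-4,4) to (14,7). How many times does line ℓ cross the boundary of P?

The segment meets the boundary at (7,5.833), (0,4.667).

2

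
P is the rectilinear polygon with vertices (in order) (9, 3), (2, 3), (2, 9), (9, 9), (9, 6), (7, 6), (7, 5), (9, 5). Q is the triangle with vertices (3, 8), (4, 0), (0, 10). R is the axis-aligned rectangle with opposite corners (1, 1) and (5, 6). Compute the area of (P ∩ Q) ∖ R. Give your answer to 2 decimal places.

|P ∩ Q| = 6.0958.
|(P ∩ Q) ∩ R| = 3.5125.
|(P ∩ Q) ∖ R| = 6.0958 − 3.5125 = 2.58.

2.58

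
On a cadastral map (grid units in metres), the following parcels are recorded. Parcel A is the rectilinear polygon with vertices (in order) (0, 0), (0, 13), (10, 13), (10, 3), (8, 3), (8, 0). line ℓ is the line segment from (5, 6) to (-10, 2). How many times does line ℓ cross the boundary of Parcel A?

1

The segment meets the boundary at (0,4.667).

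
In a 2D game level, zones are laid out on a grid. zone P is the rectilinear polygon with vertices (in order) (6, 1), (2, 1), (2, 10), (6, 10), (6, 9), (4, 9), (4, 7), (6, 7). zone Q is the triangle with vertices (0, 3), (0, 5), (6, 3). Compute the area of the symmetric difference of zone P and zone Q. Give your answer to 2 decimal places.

|zone P| = 32, |zone Q| = 6, |zone P∩zone Q| = 2.6667.
|zone P △ zone Q| = |zone P| + |zone Q| − 2·|zone P∩zone Q| = 32 + 6 − 5.3333 = 32.67.

32.67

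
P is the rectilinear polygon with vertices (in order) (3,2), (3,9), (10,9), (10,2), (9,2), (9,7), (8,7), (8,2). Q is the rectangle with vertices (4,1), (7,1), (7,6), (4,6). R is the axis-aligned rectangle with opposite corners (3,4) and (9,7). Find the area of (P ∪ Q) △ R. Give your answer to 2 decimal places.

|P ∪ Q| = 47.
|(P ∪ Q) ∩ R| = 15.
|(P ∪ Q) △ R| = 47 + 18 − 30 = 35.00.

35.00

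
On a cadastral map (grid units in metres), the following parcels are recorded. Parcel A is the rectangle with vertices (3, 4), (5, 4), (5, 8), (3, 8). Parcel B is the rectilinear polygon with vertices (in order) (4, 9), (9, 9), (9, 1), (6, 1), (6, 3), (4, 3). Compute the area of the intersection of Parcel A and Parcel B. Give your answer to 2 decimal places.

The intersection is the polygon with vertices (5,8), (5,4), (4,4), (4,8).
By the shoelace formula its area is 4.00.

4.00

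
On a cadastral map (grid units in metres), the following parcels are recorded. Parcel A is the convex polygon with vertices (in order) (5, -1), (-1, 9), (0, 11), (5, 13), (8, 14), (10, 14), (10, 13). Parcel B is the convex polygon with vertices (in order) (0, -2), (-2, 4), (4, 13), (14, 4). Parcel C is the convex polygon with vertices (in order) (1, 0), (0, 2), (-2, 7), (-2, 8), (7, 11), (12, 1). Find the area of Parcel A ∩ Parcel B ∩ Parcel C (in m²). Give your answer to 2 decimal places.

51.20

The intersection is the polygon with vertices (1.429,9.143), (6.432,10.811), (7.636,9.727), (8.333,8.333), (5.503,0.409), (4.224,0.293), (0.105,7.158).
By the shoelace formula its area is 51.20.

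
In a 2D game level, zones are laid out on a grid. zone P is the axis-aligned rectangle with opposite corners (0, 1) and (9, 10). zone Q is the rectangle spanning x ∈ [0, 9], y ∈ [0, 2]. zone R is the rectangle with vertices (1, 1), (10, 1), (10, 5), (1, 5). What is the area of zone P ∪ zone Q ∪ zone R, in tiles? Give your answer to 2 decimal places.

By inclusion–exclusion:
Individual areas: |zone P| = 81, |zone Q| = 18, |zone R| = 36.
|zone P∩zone Q|: x∈[0,9], y∈[1,2] → 9·1 = 9.
|zone P∩zone R|: x∈[1,9], y∈[1,5] → 8·4 = 32.
|zone Q∩zone R|: x∈[1,9], y∈[1,2] → 8·1 = 8.
|zone P∩zone Q∩zone R| = 8.
|zone P ∪ zone Q ∪ zone R| = 135 − 49 + 8 = 94.00.

94.00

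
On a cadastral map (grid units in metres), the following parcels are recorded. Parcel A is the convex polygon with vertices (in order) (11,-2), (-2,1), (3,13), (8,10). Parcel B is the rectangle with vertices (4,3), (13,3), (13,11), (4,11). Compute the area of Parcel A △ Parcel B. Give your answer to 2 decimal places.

108.42

|Parcel A| = 111, |Parcel B| = 72, |Parcel A∩Parcel B| = 37.2917.
|Parcel A △ Parcel B| = |Parcel A| + |Parcel B| − 2·|Parcel A∩Parcel B| = 111 + 72 − 74.5833 = 108.42.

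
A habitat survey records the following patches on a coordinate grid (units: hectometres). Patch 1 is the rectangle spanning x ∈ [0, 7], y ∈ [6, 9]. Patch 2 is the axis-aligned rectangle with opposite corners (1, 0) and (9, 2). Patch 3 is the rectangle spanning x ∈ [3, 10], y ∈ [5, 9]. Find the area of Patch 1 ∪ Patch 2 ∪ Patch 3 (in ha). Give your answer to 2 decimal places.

53.00

By inclusion–exclusion:
Individual areas: |Patch 1| = 21, |Patch 2| = 16, |Patch 3| = 28.
|Patch 1∩Patch 2| = 0 (no overlap).
|Patch 1∩Patch 3|: x∈[3,7], y∈[6,9] → 4·3 = 12.
|Patch 2∩Patch 3| = 0 (no overlap).
|Patch 1∩Patch 2∩Patch 3| = 0.
|Patch 1 ∪ Patch 2 ∪ Patch 3| = 65 − 12 + 0 = 53.00.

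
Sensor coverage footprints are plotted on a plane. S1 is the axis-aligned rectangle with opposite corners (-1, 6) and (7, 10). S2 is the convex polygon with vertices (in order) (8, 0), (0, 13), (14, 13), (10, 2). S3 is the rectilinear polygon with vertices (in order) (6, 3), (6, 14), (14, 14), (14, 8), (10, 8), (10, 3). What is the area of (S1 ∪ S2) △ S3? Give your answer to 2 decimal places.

|S1 ∪ S2| = 114.3077.
|(S1 ∪ S2) ∩ S3| = 55.4353.
|(S1 ∪ S2) △ S3| = 114.3077 + 68 − 110.8706 = 71.44.

71.44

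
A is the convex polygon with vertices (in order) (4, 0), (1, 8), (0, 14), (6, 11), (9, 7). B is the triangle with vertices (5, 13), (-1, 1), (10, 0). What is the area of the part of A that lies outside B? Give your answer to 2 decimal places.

|A| = 61.5, |A∩B| = 39.941.
|A ∖ B| = |A| − |A∩B| = 61.5 − 39.941 = 21.56.

21.56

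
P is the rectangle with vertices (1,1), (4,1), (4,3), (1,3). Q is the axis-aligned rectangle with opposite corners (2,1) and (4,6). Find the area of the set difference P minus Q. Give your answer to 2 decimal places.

|P∩Q|: x∈[2,4], y∈[1,3] → 2·2 = 4.
|P| = 6.
|P ∖ Q| = |P| − |P∩Q| = 6 − 4 = 2.00.

2.00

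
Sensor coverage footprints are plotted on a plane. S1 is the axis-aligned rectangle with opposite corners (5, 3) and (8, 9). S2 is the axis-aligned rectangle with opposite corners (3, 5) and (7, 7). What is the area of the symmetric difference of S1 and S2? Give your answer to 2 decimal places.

18.00

|S1∩S2|: x∈[5,7], y∈[5,7] → 2·2 = 4.
|S1 △ S2| = |S1| + |S2| − 2·|S1∩S2| = 18 + 8 − 8 = 18.00.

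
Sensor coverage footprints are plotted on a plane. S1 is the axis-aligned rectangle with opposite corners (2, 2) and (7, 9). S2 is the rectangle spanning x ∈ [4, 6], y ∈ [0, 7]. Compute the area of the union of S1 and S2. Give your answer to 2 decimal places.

By inclusion–exclusion:
Individual areas: |S1| = 35, |S2| = 14.
|S1∩S2|: x∈[4,6], y∈[2,7] → 2·5 = 10.
|S1 ∪ S2| = 49 − 10 = 39.00.

39.00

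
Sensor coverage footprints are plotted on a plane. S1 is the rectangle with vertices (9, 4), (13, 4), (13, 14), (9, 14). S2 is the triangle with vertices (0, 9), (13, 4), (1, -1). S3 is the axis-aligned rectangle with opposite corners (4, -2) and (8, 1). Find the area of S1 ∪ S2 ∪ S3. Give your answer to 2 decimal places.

110.75

By inclusion–exclusion:
Individual areas: |S1| = 40, |S2| = 62.5, |S3| = 12.
|S1∩S2| = 3.0769.
|S1∩S3| = 0 (no overlap).
|S2∩S3| = 0.675.
|S1∩S2∩S3| = 0.
|S1 ∪ S2 ∪ S3| = 114.5 − 3.7519 + 0 = 110.75.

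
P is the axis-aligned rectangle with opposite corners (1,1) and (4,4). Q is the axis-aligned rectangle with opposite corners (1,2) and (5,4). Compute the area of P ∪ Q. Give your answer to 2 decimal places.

By inclusion–exclusion:
Individual areas: |P| = 9, |Q| = 8.
|P∩Q|: x∈[1,4], y∈[2,4] → 3·2 = 6.
|P ∪ Q| = 17 − 6 = 11.00.

11.00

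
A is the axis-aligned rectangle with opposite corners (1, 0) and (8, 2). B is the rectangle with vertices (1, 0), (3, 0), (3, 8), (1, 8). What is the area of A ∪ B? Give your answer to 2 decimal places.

By inclusion–exclusion:
Individual areas: |A| = 14, |B| = 16.
|A∩B|: x∈[1,3], y∈[0,2] → 2·2 = 4.
|A ∪ B| = 30 − 4 = 26.00.

26.00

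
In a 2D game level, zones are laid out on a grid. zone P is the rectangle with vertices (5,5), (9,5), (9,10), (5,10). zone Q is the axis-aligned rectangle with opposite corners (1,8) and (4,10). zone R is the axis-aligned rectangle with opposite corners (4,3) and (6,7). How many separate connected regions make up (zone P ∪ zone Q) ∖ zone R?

2

(zone P ∪ zone Q) ∖ zone R splits into 2 disjoint pieces (area 18, area 6).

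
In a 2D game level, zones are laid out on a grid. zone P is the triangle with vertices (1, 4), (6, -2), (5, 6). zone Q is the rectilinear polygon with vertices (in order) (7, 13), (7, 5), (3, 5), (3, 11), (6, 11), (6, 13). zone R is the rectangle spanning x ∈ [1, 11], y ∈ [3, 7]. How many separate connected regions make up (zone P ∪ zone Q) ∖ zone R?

(zone P ∪ zone Q) ∖ zone R splits into 2 disjoint pieces (area 8.8542, area 18).

2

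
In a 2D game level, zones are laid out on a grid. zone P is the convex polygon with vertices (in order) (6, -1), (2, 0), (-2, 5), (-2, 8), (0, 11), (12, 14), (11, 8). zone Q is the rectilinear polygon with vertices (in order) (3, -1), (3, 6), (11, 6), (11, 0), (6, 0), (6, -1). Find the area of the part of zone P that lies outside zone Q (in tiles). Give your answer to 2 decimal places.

99.29

|zone P| = 132.5, |zone P∩zone Q| = 33.2083.
|zone P ∖ zone Q| = |zone P| − |zone P∩zone Q| = 132.5 − 33.2083 = 99.29.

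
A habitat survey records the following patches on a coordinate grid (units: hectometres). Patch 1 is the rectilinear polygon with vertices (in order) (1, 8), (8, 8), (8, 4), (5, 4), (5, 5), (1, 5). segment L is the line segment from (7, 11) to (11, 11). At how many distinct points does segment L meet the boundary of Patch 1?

The segment lies entirely outside Patch 1 and never meets its boundary.

0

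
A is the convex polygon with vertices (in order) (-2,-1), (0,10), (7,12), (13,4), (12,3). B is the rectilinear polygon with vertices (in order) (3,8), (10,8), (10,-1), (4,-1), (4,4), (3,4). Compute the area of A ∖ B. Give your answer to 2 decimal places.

|A| = 116.5, |A∩B| = 42.5714.
|A ∖ B| = |A| − |A∩B| = 116.5 − 42.5714 = 73.93.

73.93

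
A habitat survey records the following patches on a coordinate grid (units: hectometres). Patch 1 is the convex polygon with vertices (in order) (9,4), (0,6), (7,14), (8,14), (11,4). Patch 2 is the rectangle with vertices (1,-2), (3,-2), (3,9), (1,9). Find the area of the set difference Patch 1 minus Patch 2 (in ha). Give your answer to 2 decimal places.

|Patch 1| = 58, |Patch 1∩Patch 2| = 5.38.
|Patch 1 ∖ Patch 2| = |Patch 1| − |Patch 1∩Patch 2| = 58 − 5.38 = 52.62.

52.62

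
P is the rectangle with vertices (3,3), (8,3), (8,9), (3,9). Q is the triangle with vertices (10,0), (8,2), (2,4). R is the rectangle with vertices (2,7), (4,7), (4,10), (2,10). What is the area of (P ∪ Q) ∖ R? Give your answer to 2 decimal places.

31.58

|P ∪ Q| = 33.5833.
|(P ∪ Q) ∩ R| = 2.
|(P ∪ Q) ∖ R| = 33.5833 − 2 = 31.58.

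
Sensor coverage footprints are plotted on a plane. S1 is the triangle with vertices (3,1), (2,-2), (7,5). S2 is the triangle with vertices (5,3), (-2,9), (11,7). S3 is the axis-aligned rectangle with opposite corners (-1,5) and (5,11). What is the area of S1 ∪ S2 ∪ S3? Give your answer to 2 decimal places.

By inclusion–exclusion:
Individual areas: |S1| = 4, |S2| = 32, |S3| = 36.
|S1∩S2| = 0.3636.
|S1∩S3| = 0.
|S2∩S3| = 14.5458.
|S1∩S2∩S3| = 0.
|S1 ∪ S2 ∪ S3| = 72 − 14.9094 + 0 = 57.09.

57.09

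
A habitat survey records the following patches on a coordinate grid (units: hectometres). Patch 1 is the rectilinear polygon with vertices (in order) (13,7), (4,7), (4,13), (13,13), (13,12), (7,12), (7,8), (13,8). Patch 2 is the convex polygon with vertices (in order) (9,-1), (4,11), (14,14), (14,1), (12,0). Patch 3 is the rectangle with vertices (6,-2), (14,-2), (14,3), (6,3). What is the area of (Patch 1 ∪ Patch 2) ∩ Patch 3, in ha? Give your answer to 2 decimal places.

The region (Patch 1 ∪ Patch 2) ∩ Patch 3 is the polygon with vertices (14,1), (12,0), (9,-1), (7.333,3), (14,3).
By the shoelace formula its area is 18.83.

18.83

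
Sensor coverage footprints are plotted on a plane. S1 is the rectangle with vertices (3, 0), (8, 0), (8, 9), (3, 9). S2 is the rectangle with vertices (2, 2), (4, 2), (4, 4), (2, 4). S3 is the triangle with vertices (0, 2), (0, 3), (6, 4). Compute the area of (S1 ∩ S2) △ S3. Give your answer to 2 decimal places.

4.17

|S1 ∩ S2| = 2.
|(S1 ∩ S2) ∩ S3| = 0.4167.
|(S1 ∩ S2) △ S3| = 2 + 3 − 0.8333 = 4.17.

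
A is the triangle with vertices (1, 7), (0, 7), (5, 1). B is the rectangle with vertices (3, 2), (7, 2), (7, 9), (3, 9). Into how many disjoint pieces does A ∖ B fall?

2

A ∖ B splits into 2 disjoint pieces (area 2.4, area 0.0833).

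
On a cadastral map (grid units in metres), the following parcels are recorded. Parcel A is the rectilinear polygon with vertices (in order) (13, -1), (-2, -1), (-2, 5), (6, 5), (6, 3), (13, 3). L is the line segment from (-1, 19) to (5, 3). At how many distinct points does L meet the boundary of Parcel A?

1

The segment meets the boundary at (4.25,5).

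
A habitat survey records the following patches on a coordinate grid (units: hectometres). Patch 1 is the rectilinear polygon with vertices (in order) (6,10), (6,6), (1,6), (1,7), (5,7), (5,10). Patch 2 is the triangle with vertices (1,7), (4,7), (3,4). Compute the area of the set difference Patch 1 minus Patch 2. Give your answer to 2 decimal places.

5.50

|Patch 1| = 8, |Patch 1∩Patch 2| = 2.5.
|Patch 1 ∖ Patch 2| = |Patch 1| − |Patch 1∩Patch 2| = 8 − 2.5 = 5.50.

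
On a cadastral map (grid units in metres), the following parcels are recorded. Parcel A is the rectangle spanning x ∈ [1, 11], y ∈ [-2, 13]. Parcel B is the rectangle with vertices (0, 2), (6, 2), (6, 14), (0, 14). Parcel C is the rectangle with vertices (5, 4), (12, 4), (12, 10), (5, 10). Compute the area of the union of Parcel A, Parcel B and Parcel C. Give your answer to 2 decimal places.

By inclusion–exclusion:
Individual areas: |Parcel A| = 150, |Parcel B| = 72, |Parcel C| = 42.
|Parcel A∩Parcel B|: x∈[1,6], y∈[2,13] → 5·11 = 55.
|Parcel A∩Parcel C|: x∈[5,11], y∈[4,10] → 6·6 = 36.
|Parcel B∩Parcel C|: x∈[5,6], y∈[4,10] → 1·6 = 6.
|Parcel A∩Parcel B∩Parcel C| = 6.
|Parcel A ∪ Parcel B ∪ Parcel C| = 264 − 97 + 6 = 173.00.

173.00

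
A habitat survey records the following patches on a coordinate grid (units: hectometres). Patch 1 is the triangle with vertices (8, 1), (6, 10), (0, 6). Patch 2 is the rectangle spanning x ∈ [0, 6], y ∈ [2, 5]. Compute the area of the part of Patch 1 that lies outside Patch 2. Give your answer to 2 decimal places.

24.95

|Patch 1| = 31, |Patch 1∩Patch 2| = 6.05.
|Patch 1 ∖ Patch 2| = |Patch 1| − |Patch 1∩Patch 2| = 31 − 6.05 = 24.95.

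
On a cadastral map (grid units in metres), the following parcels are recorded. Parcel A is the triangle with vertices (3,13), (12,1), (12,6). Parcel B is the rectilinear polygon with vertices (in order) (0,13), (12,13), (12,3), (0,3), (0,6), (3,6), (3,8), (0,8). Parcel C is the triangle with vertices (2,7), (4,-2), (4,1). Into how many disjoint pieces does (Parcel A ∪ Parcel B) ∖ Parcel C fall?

(Parcel A ∪ Parcel B) ∖ Parcel C splits into 2 disjoint pieces (area 107, area 7.6667).

2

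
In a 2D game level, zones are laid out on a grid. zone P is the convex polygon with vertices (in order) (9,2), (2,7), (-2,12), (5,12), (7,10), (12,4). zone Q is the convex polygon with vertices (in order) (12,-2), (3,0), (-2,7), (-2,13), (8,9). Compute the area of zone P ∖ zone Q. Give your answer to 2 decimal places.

13.02

|zone P| = 62.5, |zone P∩zone Q| = 49.4804.
|zone P ∖ zone Q| = |zone P| − |zone P∩zone Q| = 62.5 − 49.4804 = 13.02.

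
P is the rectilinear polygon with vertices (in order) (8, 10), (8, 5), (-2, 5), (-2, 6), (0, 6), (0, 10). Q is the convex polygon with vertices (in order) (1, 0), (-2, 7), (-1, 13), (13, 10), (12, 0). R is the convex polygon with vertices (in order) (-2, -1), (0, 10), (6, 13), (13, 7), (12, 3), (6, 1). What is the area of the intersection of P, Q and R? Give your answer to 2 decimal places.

The intersection is the polygon with vertices (-0.909,5), (-0.727,6), (0,6), (0,10), (8,10), (8,5).
By the shoelace formula its area is 40.82.

40.82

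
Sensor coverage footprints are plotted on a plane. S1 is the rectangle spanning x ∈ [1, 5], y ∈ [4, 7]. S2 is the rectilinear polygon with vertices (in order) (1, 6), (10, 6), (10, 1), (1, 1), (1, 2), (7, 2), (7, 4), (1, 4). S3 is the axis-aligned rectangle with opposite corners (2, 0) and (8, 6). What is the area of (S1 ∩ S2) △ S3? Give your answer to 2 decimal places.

32.00

|S1 ∩ S2| = 8.
|(S1 ∩ S2) ∩ S3| = 6.
|(S1 ∩ S2) △ S3| = 8 + 36 − 12 = 32.00.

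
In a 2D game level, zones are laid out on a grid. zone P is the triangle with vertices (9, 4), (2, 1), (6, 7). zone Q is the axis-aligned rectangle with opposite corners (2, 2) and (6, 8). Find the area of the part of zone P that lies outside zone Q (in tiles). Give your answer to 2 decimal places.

7.26

|zone P| = 15, |zone P∩zone Q| = 7.7381.
|zone P ∖ zone Q| = |zone P| − |zone P∩zone Q| = 15 − 7.7381 = 7.26.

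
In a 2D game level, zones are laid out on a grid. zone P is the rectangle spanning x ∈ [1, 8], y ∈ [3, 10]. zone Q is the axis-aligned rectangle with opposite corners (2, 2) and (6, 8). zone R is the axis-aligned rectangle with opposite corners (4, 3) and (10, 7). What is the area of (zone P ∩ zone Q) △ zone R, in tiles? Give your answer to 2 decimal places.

|zone P ∩ zone Q| = 20.
|(zone P ∩ zone Q) ∩ zone R| = 8.
|(zone P ∩ zone Q) △ zone R| = 20 + 24 − 16 = 28.00.

28.00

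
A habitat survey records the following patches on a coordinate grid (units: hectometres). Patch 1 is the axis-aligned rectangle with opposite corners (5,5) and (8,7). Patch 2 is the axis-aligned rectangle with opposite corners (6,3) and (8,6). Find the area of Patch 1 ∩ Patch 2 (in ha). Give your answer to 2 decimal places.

|Patch 1∩Patch 2|: x∈[6,8], y∈[5,6] → 2·1 = 2.

2.00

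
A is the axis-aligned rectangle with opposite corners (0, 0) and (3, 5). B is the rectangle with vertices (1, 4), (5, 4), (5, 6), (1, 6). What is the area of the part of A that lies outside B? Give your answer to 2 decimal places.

|A∩B|: x∈[1,3], y∈[4,5] → 2·1 = 2.
|A| = 15.
|A ∖ B| = |A| − |A∩B| = 15 − 2 = 13.00.

13.00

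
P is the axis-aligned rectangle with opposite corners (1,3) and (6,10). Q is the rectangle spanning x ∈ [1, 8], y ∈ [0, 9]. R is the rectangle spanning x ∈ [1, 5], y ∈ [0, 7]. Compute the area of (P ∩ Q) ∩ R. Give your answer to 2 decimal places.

The region (P ∩ Q) ∩ R is the polygon with vertices (1,3), (1,7), (5,7), (5,3).
By the shoelace formula its area is 16.00.

16.00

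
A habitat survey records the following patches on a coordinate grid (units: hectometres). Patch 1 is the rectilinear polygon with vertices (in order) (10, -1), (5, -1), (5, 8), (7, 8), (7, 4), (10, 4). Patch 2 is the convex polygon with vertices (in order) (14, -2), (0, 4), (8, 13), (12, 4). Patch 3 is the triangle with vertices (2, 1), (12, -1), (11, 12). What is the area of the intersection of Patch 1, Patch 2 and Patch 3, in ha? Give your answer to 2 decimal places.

19.85

The intersection is the polygon with vertices (7,4), (10,4), (10,-0.286), (5,1.857), (5,4.667), (7,7.111).
By the shoelace formula its area is 19.85.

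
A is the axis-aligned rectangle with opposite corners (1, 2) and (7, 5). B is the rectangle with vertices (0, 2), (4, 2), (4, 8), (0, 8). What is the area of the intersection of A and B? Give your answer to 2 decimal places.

9.00

|A∩B|: x∈[1,4], y∈[2,5] → 3·3 = 9.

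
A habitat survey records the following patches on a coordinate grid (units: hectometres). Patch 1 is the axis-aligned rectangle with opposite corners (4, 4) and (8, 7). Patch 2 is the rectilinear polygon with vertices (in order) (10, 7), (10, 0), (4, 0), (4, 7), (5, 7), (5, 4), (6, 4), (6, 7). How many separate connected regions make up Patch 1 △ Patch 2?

Patch 1 △ Patch 2 is a single connected region.

1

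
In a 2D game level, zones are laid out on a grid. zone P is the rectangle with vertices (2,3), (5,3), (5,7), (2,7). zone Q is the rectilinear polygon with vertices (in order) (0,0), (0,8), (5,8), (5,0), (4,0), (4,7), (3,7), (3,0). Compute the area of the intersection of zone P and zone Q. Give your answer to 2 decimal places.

8.00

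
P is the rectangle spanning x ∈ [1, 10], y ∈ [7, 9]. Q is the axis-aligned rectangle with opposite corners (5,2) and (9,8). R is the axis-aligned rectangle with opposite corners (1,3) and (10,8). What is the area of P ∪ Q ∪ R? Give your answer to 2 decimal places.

By inclusion–exclusion:
Individual areas: |P| = 18, |Q| = 24, |R| = 45.
|P∩Q|: x∈[5,9], y∈[7,8] → 4·1 = 4.
|P∩R|: x∈[1,10], y∈[7,8] → 9·1 = 9.
|Q∩R|: x∈[5,9], y∈[3,8] → 4·5 = 20.
|P∩Q∩R| = 4.
|P ∪ Q ∪ R| = 87 − 33 + 4 = 58.00.

58.00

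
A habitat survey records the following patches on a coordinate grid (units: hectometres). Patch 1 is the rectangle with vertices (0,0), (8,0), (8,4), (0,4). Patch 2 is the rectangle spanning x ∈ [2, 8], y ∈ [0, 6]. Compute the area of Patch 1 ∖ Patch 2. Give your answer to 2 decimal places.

|Patch 1∩Patch 2|: x∈[2,8], y∈[0,4] → 6·4 = 24.
|Patch 1| = 32.
|Patch 1 ∖ Patch 2| = |Patch 1| − |Patch 1∩Patch 2| = 32 − 24 = 8.00.

8.00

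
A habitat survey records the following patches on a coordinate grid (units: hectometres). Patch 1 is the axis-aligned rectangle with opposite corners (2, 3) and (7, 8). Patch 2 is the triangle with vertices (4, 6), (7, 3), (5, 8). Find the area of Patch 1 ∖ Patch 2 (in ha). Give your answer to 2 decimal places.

|Patch 1| = 25, |Patch 1∩Patch 2| = 4.5.
|Patch 1 ∖ Patch 2| = |Patch 1| − |Patch 1∩Patch 2| = 25 − 4.5 = 20.50.

20.50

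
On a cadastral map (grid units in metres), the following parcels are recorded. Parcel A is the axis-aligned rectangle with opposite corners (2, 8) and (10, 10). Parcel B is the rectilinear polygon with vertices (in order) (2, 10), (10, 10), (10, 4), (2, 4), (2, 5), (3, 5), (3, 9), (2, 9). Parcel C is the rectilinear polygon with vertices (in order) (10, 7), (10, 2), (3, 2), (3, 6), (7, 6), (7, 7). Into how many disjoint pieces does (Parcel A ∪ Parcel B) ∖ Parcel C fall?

2

(Parcel A ∪ Parcel B) ∖ Parcel C splits into 2 disjoint pieces (area 27, area 1).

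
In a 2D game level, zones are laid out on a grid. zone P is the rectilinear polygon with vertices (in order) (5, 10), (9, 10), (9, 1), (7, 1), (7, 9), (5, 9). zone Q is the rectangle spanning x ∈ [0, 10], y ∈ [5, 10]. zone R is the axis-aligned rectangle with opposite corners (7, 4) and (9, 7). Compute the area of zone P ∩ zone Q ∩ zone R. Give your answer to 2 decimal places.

4.00

The intersection is the polygon with vertices (9,5), (7,5), (7,7), (9,7).
By the shoelace formula its area is 4.00.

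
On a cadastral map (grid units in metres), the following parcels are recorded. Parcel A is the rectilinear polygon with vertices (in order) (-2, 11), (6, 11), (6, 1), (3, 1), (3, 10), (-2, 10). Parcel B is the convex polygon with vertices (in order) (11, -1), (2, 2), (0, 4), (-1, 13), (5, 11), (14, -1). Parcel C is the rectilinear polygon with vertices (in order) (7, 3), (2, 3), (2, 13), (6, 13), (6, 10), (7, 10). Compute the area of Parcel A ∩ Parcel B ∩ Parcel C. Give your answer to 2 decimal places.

The intersection is the polygon with vertices (6,9.667), (6,3), (3,3), (3,10), (2,10), (2,11), (5,11).
By the shoelace formula its area is 24.33.

24.33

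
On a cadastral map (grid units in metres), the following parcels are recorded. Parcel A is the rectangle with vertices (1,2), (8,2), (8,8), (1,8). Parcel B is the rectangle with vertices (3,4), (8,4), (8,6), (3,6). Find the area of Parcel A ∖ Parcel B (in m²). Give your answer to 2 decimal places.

32.00

|Parcel A∩Parcel B|: x∈[3,8], y∈[4,6] → 5·2 = 10.
|Parcel A| = 42.
|Parcel A ∖ Parcel B| = |Parcel A| − |Parcel A∩Parcel B| = 42 − 10 = 32.00.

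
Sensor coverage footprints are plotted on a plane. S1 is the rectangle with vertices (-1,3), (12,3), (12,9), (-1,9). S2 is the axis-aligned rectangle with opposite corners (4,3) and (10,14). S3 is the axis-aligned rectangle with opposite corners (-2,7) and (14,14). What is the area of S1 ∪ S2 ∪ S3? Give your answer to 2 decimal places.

By inclusion–exclusion:
Individual areas: |S1| = 78, |S2| = 66, |S3| = 112.
|S1∩S2|: x∈[4,10], y∈[3,9] → 6·6 = 36.
|S1∩S3|: x∈[-1,12], y∈[7,9] → 13·2 = 26.
|S2∩S3|: x∈[4,10], y∈[7,14] → 6·7 = 42.
|S1∩S2∩S3| = 12.
|S1 ∪ S2 ∪ S3| = 256 − 104 + 12 = 164.00.

164.00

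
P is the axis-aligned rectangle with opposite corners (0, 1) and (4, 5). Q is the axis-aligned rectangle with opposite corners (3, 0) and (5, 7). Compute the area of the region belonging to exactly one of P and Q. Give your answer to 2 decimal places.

|P∩Q|: x∈[3,4], y∈[1,5] → 1·4 = 4.
|P △ Q| = |P| + |Q| − 2·|P∩Q| = 16 + 14 − 8 = 22.00.

22.00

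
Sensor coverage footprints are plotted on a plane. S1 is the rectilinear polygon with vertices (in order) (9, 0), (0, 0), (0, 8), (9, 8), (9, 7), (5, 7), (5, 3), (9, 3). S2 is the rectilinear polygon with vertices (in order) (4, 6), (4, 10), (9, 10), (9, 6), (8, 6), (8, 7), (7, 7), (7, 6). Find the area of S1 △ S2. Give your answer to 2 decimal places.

63.00

|S1| = 56, |S2| = 19, |S1∩S2| = 6.
|S1 △ S2| = |S1| + |S2| − 2·|S1∩S2| = 56 + 19 − 12 = 63.00.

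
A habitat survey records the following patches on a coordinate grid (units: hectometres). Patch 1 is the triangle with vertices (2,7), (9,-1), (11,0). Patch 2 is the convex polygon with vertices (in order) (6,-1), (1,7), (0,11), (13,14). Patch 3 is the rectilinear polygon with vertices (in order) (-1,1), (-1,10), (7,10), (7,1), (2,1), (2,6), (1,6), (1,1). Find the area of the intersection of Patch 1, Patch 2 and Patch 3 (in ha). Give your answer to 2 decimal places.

The intersection is the polygon with vertices (7,3.111), (7,1.286), (2,7).
By the shoelace formula its area is 4.56.

4.56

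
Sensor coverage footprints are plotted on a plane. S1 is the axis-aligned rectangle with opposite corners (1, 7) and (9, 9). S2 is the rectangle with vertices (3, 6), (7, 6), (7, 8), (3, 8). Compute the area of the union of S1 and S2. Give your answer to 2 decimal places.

By inclusion–exclusion:
Individual areas: |S1| = 16, |S2| = 8.
|S1∩S2|: x∈[3,7], y∈[7,8] → 4·1 = 4.
|S1 ∪ S2| = 24 − 4 = 20.00.

20.00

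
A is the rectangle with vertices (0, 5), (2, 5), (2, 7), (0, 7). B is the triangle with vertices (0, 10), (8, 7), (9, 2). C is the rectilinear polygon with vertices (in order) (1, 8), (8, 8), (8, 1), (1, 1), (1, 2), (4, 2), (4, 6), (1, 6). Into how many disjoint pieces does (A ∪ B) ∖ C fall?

3

(A ∪ B) ∖ C splits into 3 disjoint pieces (area 3, area 2.0556, area 3.0833).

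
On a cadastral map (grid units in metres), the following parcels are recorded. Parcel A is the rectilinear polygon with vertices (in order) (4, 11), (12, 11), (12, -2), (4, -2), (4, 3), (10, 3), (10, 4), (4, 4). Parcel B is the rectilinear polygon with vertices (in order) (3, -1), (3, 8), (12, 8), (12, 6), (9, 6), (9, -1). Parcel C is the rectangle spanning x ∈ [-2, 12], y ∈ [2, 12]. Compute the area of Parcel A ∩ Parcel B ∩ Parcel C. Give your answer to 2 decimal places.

31.00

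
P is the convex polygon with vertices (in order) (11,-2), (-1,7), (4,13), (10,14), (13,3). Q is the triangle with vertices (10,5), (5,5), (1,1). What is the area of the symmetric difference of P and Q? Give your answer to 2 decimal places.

|P| = 125.5, |Q| = 10, |P∩Q| = 7.309.
|P △ Q| = |P| + |Q| − 2·|P∩Q| = 125.5 + 10 − 14.6179 = 120.88.

120.88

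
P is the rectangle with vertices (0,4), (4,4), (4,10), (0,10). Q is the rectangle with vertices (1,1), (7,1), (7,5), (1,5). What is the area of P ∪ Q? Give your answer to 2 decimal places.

45.00

By inclusion–exclusion:
Individual areas: |P| = 24, |Q| = 24.
|P∩Q|: x∈[1,4], y∈[4,5] → 3·1 = 3.
|P ∪ Q| = 48 − 3 = 45.00.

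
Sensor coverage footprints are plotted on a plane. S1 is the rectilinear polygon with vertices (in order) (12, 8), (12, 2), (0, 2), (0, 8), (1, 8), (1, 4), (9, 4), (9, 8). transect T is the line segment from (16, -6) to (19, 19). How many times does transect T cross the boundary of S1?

The segment lies entirely outside S1 and never meets its boundary.

0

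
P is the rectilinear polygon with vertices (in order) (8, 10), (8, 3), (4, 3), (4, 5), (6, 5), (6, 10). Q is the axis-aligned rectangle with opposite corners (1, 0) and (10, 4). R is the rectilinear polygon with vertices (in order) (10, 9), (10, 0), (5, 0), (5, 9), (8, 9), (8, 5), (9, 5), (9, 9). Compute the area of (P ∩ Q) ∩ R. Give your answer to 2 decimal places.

3.00

The region (P ∩ Q) ∩ R is the polygon with vertices (5,3), (5,4), (8,4), (8,3).
By the shoelace formula its area is 3.00.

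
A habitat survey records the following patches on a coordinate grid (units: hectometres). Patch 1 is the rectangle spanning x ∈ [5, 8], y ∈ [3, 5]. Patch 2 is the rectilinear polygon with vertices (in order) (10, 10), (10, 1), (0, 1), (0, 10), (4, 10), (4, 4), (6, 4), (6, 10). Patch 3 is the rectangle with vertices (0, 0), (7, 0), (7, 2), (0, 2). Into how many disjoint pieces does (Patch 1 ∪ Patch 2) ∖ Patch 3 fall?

(Patch 1 ∪ Patch 2) ∖ Patch 3 is a single connected region.

1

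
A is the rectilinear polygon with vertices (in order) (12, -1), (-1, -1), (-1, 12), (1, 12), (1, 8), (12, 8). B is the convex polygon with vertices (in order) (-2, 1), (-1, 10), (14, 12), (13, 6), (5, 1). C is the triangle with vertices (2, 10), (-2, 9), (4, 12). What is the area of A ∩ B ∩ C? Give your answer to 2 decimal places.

The intersection is the polygon with vertices (1,10.267), (1,9.75), (-1,9.25), (-1,9.5), (0.364,10.182).
By the shoelace formula its area is 0.93.

0.93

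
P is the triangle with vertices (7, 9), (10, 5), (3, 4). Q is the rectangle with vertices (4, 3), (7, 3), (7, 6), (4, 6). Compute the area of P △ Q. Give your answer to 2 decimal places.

|P| = 15.5, |Q| = 9, |P∩Q| = 4.7036.
|P △ Q| = |P| + |Q| − 2·|P∩Q| = 15.5 + 9 − 9.4071 = 15.09.

15.09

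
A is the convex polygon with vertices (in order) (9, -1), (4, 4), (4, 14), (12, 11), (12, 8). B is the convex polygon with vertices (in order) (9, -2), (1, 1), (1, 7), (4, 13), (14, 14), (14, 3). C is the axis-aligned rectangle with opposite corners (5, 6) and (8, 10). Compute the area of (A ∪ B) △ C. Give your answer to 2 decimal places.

155.55

|A ∪ B| = 167.5526.
|(A ∪ B) ∩ C| = 12.
|(A ∪ B) △ C| = 167.5526 + 12 − 24 = 155.55.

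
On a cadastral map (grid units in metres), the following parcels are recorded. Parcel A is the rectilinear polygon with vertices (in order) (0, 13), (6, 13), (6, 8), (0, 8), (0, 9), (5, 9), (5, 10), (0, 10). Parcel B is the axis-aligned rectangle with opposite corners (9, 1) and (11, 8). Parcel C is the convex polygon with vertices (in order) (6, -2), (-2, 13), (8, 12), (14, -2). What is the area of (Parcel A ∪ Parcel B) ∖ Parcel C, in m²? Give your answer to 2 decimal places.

5.33

|Parcel A ∪ Parcel B| = 39.
|(Parcel A ∪ Parcel B) ∩ Parcel C| = 33.6714.
|(Parcel A ∪ Parcel B) ∖ Parcel C| = 39 − 33.6714 = 5.33.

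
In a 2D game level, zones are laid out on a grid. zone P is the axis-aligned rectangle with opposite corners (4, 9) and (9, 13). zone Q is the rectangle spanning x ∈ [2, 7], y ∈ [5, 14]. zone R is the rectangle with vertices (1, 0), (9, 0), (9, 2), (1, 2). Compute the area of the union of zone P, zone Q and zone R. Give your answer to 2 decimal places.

69.00

By inclusion–exclusion:
Individual areas: |zone P| = 20, |zone Q| = 45, |zone R| = 16.
|zone P∩zone Q|: x∈[4,7], y∈[9,13] → 3·4 = 12.
|zone P∩zone R| = 0 (no overlap).
|zone Q∩zone R| = 0 (no overlap).
|zone P∩zone Q∩zone R| = 0.
|zone P ∪ zone Q ∪ zone R| = 81 − 12 + 0 = 69.00.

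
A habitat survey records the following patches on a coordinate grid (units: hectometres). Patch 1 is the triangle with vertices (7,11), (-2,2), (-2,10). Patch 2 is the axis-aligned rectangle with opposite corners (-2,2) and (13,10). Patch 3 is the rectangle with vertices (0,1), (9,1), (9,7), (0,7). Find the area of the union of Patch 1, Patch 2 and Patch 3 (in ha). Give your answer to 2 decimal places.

By inclusion–exclusion:
Individual areas: |Patch 1| = 36, |Patch 2| = 120, |Patch 3| = 54.
|Patch 1∩Patch 2| = 32.
|Patch 1∩Patch 3| = 4.5.
|Patch 2∩Patch 3|: x∈[0,9], y∈[2,7] → 9·5 = 45.
|Patch 1∩Patch 2∩Patch 3| = 4.5.
|Patch 1 ∪ Patch 2 ∪ Patch 3| = 210 − 81.5 + 4.5 = 133.00.

133.00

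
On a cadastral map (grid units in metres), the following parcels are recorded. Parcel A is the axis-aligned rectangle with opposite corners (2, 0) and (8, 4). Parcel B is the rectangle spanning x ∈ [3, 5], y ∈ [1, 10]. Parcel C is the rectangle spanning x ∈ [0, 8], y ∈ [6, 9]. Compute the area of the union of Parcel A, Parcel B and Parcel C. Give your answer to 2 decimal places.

By inclusion–exclusion:
Individual areas: |Parcel A| = 24, |Parcel B| = 18, |Parcel C| = 24.
|Parcel A∩Parcel B|: x∈[3,5], y∈[1,4] → 2·3 = 6.
|Parcel A∩Parcel C| = 0 (no overlap).
|Parcel B∩Parcel C|: x∈[3,5], y∈[6,9] → 2·3 = 6.
|Parcel A∩Parcel B∩Parcel C| = 0.
|Parcel A ∪ Parcel B ∪ Parcel C| = 66 − 12 + 0 = 54.00.

54.00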